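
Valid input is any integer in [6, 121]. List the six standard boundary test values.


Range: [6, 121]
Boundaries: just below min, min, min+1, max-1, max, just above max
Values: [5, 6, 7, 120, 121, 122]

[5, 6, 7, 120, 121, 122]


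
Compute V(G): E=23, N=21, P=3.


Formula: V(G) = E - N + 2P
V(G) = 23 - 21 + 2*3
V(G) = 2 + 6
V(G) = 8

8


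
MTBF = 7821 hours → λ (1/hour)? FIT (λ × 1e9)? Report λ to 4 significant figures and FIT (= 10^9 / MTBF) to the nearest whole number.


Formula: λ = 1 / MTBF; FIT = λ × 1e9 = 1e9 / MTBF
λ = 1 / 7821 ≈ 1.279e-04 failures/hour
FIT = 1e9 / 7821 ≈ 127861 failures per 1e9 hours (nearest whole number)

λ = 1.279e-04 /h, FIT = 127861


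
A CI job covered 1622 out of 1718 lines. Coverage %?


Coverage = covered / total * 100
Coverage = 1622 / 1718 * 100
Coverage = 94.41%

94.41%


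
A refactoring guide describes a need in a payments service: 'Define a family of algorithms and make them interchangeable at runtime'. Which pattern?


This matches the Strategy pattern

Strategy


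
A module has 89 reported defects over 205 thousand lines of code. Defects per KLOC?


Defect density = defects / KLOC
Defect density = 89 / 205
Defect density = 0.434 defects/KLOC

0.434 defects/KLOC


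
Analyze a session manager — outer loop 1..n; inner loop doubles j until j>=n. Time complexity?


Reasoning: linear outer times logarithmic inner
Complexity: O(n log n)

O(n log n)


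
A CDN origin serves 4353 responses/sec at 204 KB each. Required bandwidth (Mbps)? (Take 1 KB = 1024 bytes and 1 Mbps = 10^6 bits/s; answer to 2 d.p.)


Formula: Mbps = payload_bytes * RPS * 8 / 1e6
Payload per request = 204 KB = 204 * 1024 = 208896 bytes
Total bytes/sec = 208896 * 4353 = 909324288
Total bits/sec = 909324288 * 8 = 7274594304
Mbps = 7274594304 / 1e6 = 7274.59

7274.59 Mbps


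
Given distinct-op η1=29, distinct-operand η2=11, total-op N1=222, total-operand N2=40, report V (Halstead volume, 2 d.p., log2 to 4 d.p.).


Formula: V = N * log2(η), where N = N1 + N2 and η = η1 + η2
η = 29 + 11 = 40
N = 222 + 40 = 262
log2(40) ≈ 5.3219
V = 262 * 5.3219 = 1394.34

1394.34


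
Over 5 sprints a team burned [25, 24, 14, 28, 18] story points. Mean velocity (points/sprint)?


Formula: Avg velocity = Total points / Number of sprints
Points: [25, 24, 14, 28, 18]
Sum = 25 + 24 + 14 + 28 + 18 = 109
Avg velocity = 109 / 5 = 21.8 points/sprint

21.8 points/sprint


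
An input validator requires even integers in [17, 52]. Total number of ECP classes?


Constraint: even integers in [17, 52]
Class 1: x < 17 — out-of-range invalid
Class 2: x in [17,52] but odd — wrong type invalid
Class 3: x in [17,52] and even — valid
Class 4: x > 52 — out-of-range invalid
Total equivalence classes: 4

4 equivalence classes


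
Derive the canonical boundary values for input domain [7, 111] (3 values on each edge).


Range: [7, 111]
Boundaries: just below min, min, min+1, max-1, max, just above max
Values: [6, 7, 8, 110, 111, 112]

[6, 7, 8, 110, 111, 112]


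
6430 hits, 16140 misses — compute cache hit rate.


Formula: hit rate = hits / (hits + misses) * 100
hit rate = 6430 / (6430 + 16140) * 100
hit rate = 6430 / 22570 * 100
hit rate = 28.49%

28.49%


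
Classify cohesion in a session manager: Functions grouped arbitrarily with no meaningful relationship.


Reasoning: Worst: random grouping
Type: Coincidental cohesion

Coincidental cohesion


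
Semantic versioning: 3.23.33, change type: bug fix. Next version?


Current: 3.23.33
Change category: 'bug fix' → patch bump
SemVer rule: patch bump → increment PATCH (MAJOR and MINOR unchanged)
New: 3.23.34

3.23.34


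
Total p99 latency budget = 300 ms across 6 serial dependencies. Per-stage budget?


Formula: per_stage = total_budget / stages
per_stage = 300 / 6
per_stage = 50.0 ms

50.0 ms


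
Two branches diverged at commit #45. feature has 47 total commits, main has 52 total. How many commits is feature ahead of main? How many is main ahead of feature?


Common ancestor: commit #45
feature commits after divergence: 47 - 45 = 2
main commits after divergence: 52 - 45 = 7
feature is 2 commits ahead of main
main is 7 commits ahead of feature

feature ahead: 2, main ahead: 7


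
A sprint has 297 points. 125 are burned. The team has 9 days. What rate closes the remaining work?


Formula: Required rate = Remaining points / Days left
Remaining = 297 - 125 = 172 points
Required rate = 172 / 9 = 19.11 points/day

19.11 points/day


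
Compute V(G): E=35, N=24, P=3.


Formula: V(G) = E - N + 2P
V(G) = 35 - 24 + 2*3
V(G) = 11 + 6
V(G) = 17

17


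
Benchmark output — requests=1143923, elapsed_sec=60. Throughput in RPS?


Formula: throughput = requests / seconds
throughput = 1143923 / 60
throughput = 19065.38 requests/second

19065.38 requests/second


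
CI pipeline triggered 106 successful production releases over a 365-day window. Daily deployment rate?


Formula: deployments per day = releases / days
= 106 / 365
= 0.29 deploys/day
(equivalently, 2.03 deploys/week)

0.29 deploys/day


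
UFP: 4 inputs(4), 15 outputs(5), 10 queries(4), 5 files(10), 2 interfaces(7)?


UFP = EI*4 + EO*5 + EQ*4 + ILF*10 + EIF*7
UFP = 4*4 + 15*5 + 10*4 + 5*10 + 2*7
UFP = 16 + 75 + 40 + 50 + 14
UFP = 195

195


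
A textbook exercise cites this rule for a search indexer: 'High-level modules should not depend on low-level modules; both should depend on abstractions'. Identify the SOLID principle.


This describes the Dependency Inversion Principle (DIP)

Dependency Inversion Principle (DIP)


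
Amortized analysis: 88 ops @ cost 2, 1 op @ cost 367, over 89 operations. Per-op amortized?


Formula: Amortized cost = Total cost / Operations
Total cost = (88 * 2) + (1 * 367)
Total cost = 176 + 367 = 543
Amortized = 543 / 89 = 6.1011

6.1011


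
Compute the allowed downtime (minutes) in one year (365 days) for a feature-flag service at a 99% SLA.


Formula: allowed downtime = period * (100 - SLA) / 100
Period (year (365 days)) = 525600 minutes
Unavailability fraction = (100 - 99.0) / 100
Allowed downtime = 525600 * (100 - 99.0) / 100
Allowed downtime = 5256.0 minutes

5256.0 minutes


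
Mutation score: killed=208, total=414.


Mutation score = killed / total * 100
Mutation score = 208 / 414 * 100
Mutation score = 50.24%

50.24%


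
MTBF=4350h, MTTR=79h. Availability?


Availability = MTBF / (MTBF + MTTR)
Availability = 4350 / (4350 + 79)
Availability = 4350 / 4429
Availability = 98.2163%

98.2163%


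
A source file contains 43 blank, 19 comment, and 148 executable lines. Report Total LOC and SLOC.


Total LOC = blank + comment + code
Total LOC = 43 + 19 + 148 = 210
SLOC (source only) = code = 148

Total LOC: 210, SLOC: 148


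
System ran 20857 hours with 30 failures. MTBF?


Formula: MTBF = Total operating time / Number of failures
MTBF = 20857 / 30
MTBF = 695.23 hours

695.23 hours


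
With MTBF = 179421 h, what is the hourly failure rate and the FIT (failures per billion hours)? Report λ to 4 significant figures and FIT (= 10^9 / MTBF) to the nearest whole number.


Formula: λ = 1 / MTBF; FIT = λ × 1e9 = 1e9 / MTBF
λ = 1 / 179421 ≈ 5.573e-06 failures/hour
FIT = 1e9 / 179421 ≈ 5573 failures per 1e9 hours (nearest whole number)

λ = 5.573e-06 /h, FIT = 5573


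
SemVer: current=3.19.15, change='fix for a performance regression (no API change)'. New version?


Current: 3.19.15
Change category: 'fix for a performance regression (no API change)' → patch bump
SemVer rule: patch bump → increment PATCH (MAJOR and MINOR unchanged)
New: 3.19.16

3.19.16


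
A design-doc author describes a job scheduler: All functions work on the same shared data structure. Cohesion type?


Reasoning: Functions share data
Type: Communicational cohesion

Communicational cohesion


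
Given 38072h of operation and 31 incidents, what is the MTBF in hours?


Formula: MTBF = Total operating time / Number of failures
MTBF = 38072 / 31
MTBF = 1228.13 hours

1228.13 hours


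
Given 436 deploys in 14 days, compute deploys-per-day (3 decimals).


Formula: deployments per day = releases / days
= 436 / 14
= 31.143 deploys/day
(equivalently, 218.0 deploys/week)

31.143 deploys/day


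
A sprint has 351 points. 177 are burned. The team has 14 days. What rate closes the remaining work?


Formula: Required rate = Remaining points / Days left
Remaining = 351 - 177 = 174 points
Required rate = 174 / 14 = 12.43 points/day

12.43 points/day


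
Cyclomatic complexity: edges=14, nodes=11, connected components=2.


Formula: V(G) = E - N + 2P
V(G) = 14 - 11 + 2*2
V(G) = 3 + 4
V(G) = 7

7


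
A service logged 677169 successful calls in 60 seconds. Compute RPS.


Formula: throughput = requests / seconds
throughput = 677169 / 60
throughput = 11286.15 requests/second

11286.15 requests/second


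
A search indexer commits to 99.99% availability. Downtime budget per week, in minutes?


Formula: allowed downtime = period * (100 - SLA) / 100
Period (week) = 10080 minutes
Unavailability fraction = (100 - 99.99) / 100
Allowed downtime = 10080 * (100 - 99.99) / 100
Allowed downtime = 1.008 minutes

1.008 minutes


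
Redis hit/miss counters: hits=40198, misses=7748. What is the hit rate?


Formula: hit rate = hits / (hits + misses) * 100
hit rate = 40198 / (40198 + 7748) * 100
hit rate = 40198 / 47946 * 100
hit rate = 83.84%

83.84%


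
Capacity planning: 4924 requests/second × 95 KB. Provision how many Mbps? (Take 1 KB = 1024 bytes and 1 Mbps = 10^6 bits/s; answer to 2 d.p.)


Formula: Mbps = payload_bytes * RPS * 8 / 1e6
Payload per request = 95 KB = 95 * 1024 = 97280 bytes
Total bytes/sec = 97280 * 4924 = 479006720
Total bits/sec = 479006720 * 8 = 3832053760
Mbps = 3832053760 / 1e6 = 3832.05

3832.05 Mbps


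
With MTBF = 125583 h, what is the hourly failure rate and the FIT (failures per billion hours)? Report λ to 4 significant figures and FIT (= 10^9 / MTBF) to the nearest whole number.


Formula: λ = 1 / MTBF; FIT = λ × 1e9 = 1e9 / MTBF
λ = 1 / 125583 ≈ 7.963e-06 failures/hour
FIT = 1e9 / 125583 ≈ 7963 failures per 1e9 hours (nearest whole number)

λ = 7.963e-06 /h, FIT = 7963


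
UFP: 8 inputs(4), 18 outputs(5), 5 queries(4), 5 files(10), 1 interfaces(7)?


UFP = EI*4 + EO*5 + EQ*4 + ILF*10 + EIF*7
UFP = 8*4 + 18*5 + 5*4 + 5*10 + 1*7
UFP = 32 + 90 + 20 + 50 + 7
UFP = 199

199


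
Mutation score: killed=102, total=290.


Mutation score = killed / total * 100
Mutation score = 102 / 290 * 100
Mutation score = 35.17%

35.17%


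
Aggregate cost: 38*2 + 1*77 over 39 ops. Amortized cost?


Formula: Amortized cost = Total cost / Operations
Total cost = (38 * 2) + (1 * 77)
Total cost = 76 + 77 = 153
Amortized = 153 / 39 = 3.9231

3.9231


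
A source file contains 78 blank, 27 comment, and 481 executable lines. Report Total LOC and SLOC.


Total LOC = blank + comment + code
Total LOC = 78 + 27 + 481 = 586
SLOC (source only) = code = 481

Total LOC: 586, SLOC: 481


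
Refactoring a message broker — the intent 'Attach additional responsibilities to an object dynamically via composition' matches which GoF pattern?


This matches the Decorator pattern

Decorator


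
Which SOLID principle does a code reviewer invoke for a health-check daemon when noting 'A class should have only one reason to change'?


This describes the Single Responsibility Principle (SRP)

Single Responsibility Principle (SRP)


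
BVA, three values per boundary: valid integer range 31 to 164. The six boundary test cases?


Range: [31, 164]
Boundaries: just below min, min, min+1, max-1, max, just above max
Values: [30, 31, 32, 163, 164, 165]

[30, 31, 32, 163, 164, 165]


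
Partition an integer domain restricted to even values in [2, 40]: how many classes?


Constraint: even integers in [2, 40]
Class 1: x < 2 — out-of-range invalid
Class 2: x in [2,40] but odd — wrong type invalid
Class 3: x in [2,40] and even — valid
Class 4: x > 40 — out-of-range invalid
Total equivalence classes: 4

4 equivalence classes


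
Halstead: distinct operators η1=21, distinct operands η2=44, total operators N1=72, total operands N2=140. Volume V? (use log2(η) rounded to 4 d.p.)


Formula: V = N * log2(η), where N = N1 + N2 and η = η1 + η2
η = 21 + 44 = 65
N = 72 + 140 = 212
log2(65) ≈ 6.0224
V = 212 * 6.0224 = 1276.75

1276.75


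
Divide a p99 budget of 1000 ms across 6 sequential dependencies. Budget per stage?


Formula: per_stage = total_budget / stages
per_stage = 1000 / 6
per_stage = 166.67 ms

166.67 ms


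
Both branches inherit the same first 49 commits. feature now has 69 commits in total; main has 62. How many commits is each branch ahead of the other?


Common ancestor: commit #49
feature commits after divergence: 69 - 49 = 20
main commits after divergence: 62 - 49 = 13
feature is 20 commits ahead of main
main is 13 commits ahead of feature

feature ahead: 20, main ahead: 13


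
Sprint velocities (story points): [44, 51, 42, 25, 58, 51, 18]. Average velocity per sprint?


Formula: Avg velocity = Total points / Number of sprints
Points: [44, 51, 42, 25, 58, 51, 18]
Sum = 44 + 51 + 42 + 25 + 58 + 51 + 18 = 289
Avg velocity = 289 / 7 = 41.29 points/sprint

41.29 points/sprint


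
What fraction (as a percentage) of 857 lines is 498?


Coverage = covered / total * 100
Coverage = 498 / 857 * 100
Coverage = 58.11%

58.11%


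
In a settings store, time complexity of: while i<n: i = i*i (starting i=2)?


Reasoning: squaring drives double-exponential growth; iterations ~ log log n
Complexity: O(log log n)

O(log log n)


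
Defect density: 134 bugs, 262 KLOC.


Defect density = defects / KLOC
Defect density = 134 / 262
Defect density = 0.511 defects/KLOC

0.511 defects/KLOC


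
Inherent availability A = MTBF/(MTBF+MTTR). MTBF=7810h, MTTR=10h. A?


Availability = MTBF / (MTBF + MTTR)
Availability = 7810 / (7810 + 10)
Availability = 7810 / 7820
Availability = 99.8721%

99.8721%


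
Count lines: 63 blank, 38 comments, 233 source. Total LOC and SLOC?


Total LOC = blank + comment + code
Total LOC = 63 + 38 + 233 = 334
SLOC (source only) = code = 233

Total LOC: 334, SLOC: 233


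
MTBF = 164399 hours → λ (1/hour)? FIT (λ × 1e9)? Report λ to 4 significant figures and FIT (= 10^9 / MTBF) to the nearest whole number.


Formula: λ = 1 / MTBF; FIT = λ × 1e9 = 1e9 / MTBF
λ = 1 / 164399 ≈ 6.083e-06 failures/hour
FIT = 1e9 / 164399 ≈ 6083 failures per 1e9 hours (nearest whole number)

λ = 6.083e-06 /h, FIT = 6083


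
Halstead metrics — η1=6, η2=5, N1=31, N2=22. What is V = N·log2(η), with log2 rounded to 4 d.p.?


Formula: V = N * log2(η), where N = N1 + N2 and η = η1 + η2
η = 6 + 5 = 11
N = 31 + 22 = 53
log2(11) ≈ 3.4594
V = 53 * 3.4594 = 183.35

183.35


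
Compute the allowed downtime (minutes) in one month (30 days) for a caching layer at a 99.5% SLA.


Formula: allowed downtime = period * (100 - SLA) / 100
Period (month (30 days)) = 43200 minutes
Unavailability fraction = (100 - 99.5) / 100
Allowed downtime = 43200 * (100 - 99.5) / 100
Allowed downtime = 216.0 minutes

216.0 minutes


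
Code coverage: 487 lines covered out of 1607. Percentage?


Coverage = covered / total * 100
Coverage = 487 / 1607 * 100
Coverage = 30.3%

30.3%


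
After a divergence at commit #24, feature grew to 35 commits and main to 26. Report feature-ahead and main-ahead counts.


Common ancestor: commit #24
feature commits after divergence: 35 - 24 = 11
main commits after divergence: 26 - 24 = 2
feature is 11 commits ahead of main
main is 2 commits ahead of feature

feature ahead: 11, main ahead: 2


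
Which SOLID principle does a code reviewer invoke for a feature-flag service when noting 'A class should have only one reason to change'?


This describes the Single Responsibility Principle (SRP)

Single Responsibility Principle (SRP)


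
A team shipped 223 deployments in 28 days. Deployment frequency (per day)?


Formula: deployments per day = releases / days
= 223 / 28
= 7.964 deploys/day
(equivalently, 55.75 deploys/week)

7.964 deploys/day


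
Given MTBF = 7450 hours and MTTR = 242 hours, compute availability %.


Availability = MTBF / (MTBF + MTTR)
Availability = 7450 / (7450 + 242)
Availability = 7450 / 7692
Availability = 96.8539%

96.8539%


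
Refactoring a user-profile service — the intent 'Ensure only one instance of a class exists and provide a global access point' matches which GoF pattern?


This matches the Singleton pattern

Singleton


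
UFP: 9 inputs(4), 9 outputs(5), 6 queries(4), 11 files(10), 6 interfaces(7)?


UFP = EI*4 + EO*5 + EQ*4 + ILF*10 + EIF*7
UFP = 9*4 + 9*5 + 6*4 + 11*10 + 6*7
UFP = 36 + 45 + 24 + 110 + 42
UFP = 257

257


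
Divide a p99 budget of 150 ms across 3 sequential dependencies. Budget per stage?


Formula: per_stage = total_budget / stages
per_stage = 150 / 3
per_stage = 50.0 ms

50.0 ms


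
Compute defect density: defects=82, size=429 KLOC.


Defect density = defects / KLOC
Defect density = 82 / 429
Defect density = 0.191 defects/KLOC

0.191 defects/KLOC


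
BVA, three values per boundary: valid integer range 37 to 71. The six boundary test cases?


Range: [37, 71]
Boundaries: just below min, min, min+1, max-1, max, just above max
Values: [36, 37, 38, 70, 71, 72]

[36, 37, 38, 70, 71, 72]


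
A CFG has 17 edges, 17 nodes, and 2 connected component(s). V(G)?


Formula: V(G) = E - N + 2P
V(G) = 17 - 17 + 2*2
V(G) = 0 + 4
V(G) = 4

4


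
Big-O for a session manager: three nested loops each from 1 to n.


Reasoning: three levels of nesting over n
Complexity: O(n^3)

O(n^3)


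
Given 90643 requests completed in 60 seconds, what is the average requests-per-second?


Formula: throughput = requests / seconds
throughput = 90643 / 60
throughput = 1510.72 requests/second

1510.72 requests/second


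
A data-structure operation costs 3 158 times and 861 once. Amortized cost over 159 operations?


Formula: Amortized cost = Total cost / Operations
Total cost = (158 * 3) + (1 * 861)
Total cost = 474 + 861 = 1335
Amortized = 1335 / 159 = 8.3962

8.3962


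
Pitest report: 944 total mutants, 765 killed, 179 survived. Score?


Mutation score = killed / total * 100
Mutation score = 765 / 944 * 100
Mutation score = 81.04%

81.04%


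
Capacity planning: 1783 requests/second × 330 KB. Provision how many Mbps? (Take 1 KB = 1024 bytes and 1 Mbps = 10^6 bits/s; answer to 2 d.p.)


Formula: Mbps = payload_bytes * RPS * 8 / 1e6
Payload per request = 330 KB = 330 * 1024 = 337920 bytes
Total bytes/sec = 337920 * 1783 = 602511360
Total bits/sec = 602511360 * 8 = 4820090880
Mbps = 4820090880 / 1e6 = 4820.09

4820.09 Mbps


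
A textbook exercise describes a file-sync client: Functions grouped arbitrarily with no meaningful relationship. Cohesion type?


Reasoning: Worst: random grouping
Type: Coincidental cohesion

Coincidental cohesion


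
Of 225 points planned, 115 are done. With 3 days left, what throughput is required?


Formula: Required rate = Remaining points / Days left
Remaining = 225 - 115 = 110 points
Required rate = 110 / 3 = 36.67 points/day

36.67 points/day


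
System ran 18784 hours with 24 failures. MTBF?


Formula: MTBF = Total operating time / Number of failures
MTBF = 18784 / 24
MTBF = 782.67 hours

782.67 hours


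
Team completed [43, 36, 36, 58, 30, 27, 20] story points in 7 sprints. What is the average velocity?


Formula: Avg velocity = Total points / Number of sprints
Points: [43, 36, 36, 58, 30, 27, 20]
Sum = 43 + 36 + 36 + 58 + 30 + 27 + 20 = 250
Avg velocity = 250 / 7 = 35.71 points/sprint

35.71 points/sprint


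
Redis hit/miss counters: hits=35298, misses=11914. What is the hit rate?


Formula: hit rate = hits / (hits + misses) * 100
hit rate = 35298 / (35298 + 11914) * 100
hit rate = 35298 / 47212 * 100
hit rate = 74.76%

74.76%


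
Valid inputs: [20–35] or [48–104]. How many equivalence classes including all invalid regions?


Valid ranges: [20,35] and [48,104]
Class 1: x < 20 — invalid
Class 2: 20 ≤ x ≤ 35 — valid
Class 3: 35 < x < 48 — invalid (gap between ranges)
Class 4: 48 ≤ x ≤ 104 — valid
Class 5: x > 104 — invalid
Total equivalence classes: 5

5 equivalence classes


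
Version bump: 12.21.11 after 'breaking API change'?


Current: 12.21.11
Change category: 'breaking API change' → major bump
SemVer rule: major bump → increment MAJOR, reset MINOR and PATCH to 0
New: 13.0.0

13.0.0


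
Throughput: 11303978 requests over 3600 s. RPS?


Formula: throughput = requests / seconds
throughput = 11303978 / 3600
throughput = 3139.99 requests/second

3139.99 requests/second


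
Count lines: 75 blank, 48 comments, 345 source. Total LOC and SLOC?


Total LOC = blank + comment + code
Total LOC = 75 + 48 + 345 = 468
SLOC (source only) = code = 345

Total LOC: 468, SLOC: 345


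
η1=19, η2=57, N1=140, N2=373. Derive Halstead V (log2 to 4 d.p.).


Formula: V = N * log2(η), where N = N1 + N2 and η = η1 + η2
η = 19 + 57 = 76
N = 140 + 373 = 513
log2(76) ≈ 6.2479
V = 513 * 6.2479 = 3205.17

3205.17


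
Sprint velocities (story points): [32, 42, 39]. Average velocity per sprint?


Formula: Avg velocity = Total points / Number of sprints
Points: [32, 42, 39]
Sum = 32 + 42 + 39 = 113
Avg velocity = 113 / 3 = 37.67 points/sprint

37.67 points/sprint


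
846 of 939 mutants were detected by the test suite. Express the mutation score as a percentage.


Mutation score = killed / total * 100
Mutation score = 846 / 939 * 100
Mutation score = 90.1%

90.1%


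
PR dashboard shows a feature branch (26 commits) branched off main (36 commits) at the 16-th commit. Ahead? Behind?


Common ancestor: commit #16
feature commits after divergence: 26 - 16 = 10
main commits after divergence: 36 - 16 = 20
feature is 10 commits ahead of main
main is 20 commits ahead of feature

feature ahead: 10, main ahead: 20


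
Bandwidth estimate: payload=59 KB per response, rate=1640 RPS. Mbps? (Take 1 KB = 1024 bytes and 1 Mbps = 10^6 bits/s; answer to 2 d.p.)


Formula: Mbps = payload_bytes * RPS * 8 / 1e6
Payload per request = 59 KB = 59 * 1024 = 60416 bytes
Total bytes/sec = 60416 * 1640 = 99082240
Total bits/sec = 99082240 * 8 = 792657920
Mbps = 792657920 / 1e6 = 792.66

792.66 Mbps


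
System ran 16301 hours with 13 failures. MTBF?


Formula: MTBF = Total operating time / Number of failures
MTBF = 16301 / 13
MTBF = 1253.92 hours

1253.92 hours


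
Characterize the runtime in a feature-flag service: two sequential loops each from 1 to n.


Reasoning: sequential dominates: O(n) + O(n) = O(n)
Complexity: O(n)

O(n)


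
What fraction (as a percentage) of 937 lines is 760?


Coverage = covered / total * 100
Coverage = 760 / 937 * 100
Coverage = 81.11%

81.11%


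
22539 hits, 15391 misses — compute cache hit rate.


Formula: hit rate = hits / (hits + misses) * 100
hit rate = 22539 / (22539 + 15391) * 100
hit rate = 22539 / 37930 * 100
hit rate = 59.42%

59.42%


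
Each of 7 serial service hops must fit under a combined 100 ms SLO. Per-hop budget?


Formula: per_stage = total_budget / stages
per_stage = 100 / 7
per_stage = 14.29 ms

14.29 ms


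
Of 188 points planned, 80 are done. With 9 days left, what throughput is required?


Formula: Required rate = Remaining points / Days left
Remaining = 188 - 80 = 108 points
Required rate = 108 / 9 = 12.0 points/day

12.0 points/day


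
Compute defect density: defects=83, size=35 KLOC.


Defect density = defects / KLOC
Defect density = 83 / 35
Defect density = 2.371 defects/KLOC

2.371 defects/KLOC


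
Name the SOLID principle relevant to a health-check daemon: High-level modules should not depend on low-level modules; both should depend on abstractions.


This describes the Dependency Inversion Principle (DIP)

Dependency Inversion Principle (DIP)


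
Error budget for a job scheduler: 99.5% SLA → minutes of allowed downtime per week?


Formula: allowed downtime = period * (100 - SLA) / 100
Period (week) = 10080 minutes
Unavailability fraction = (100 - 99.5) / 100
Allowed downtime = 10080 * (100 - 99.5) / 100
Allowed downtime = 50.4 minutes

50.4 minutes


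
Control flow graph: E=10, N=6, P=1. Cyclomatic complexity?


Formula: V(G) = E - N + 2P
V(G) = 10 - 6 + 2*1
V(G) = 4 + 2
V(G) = 6

6


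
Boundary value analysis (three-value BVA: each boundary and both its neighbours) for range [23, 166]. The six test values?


Range: [23, 166]
Boundaries: just below min, min, min+1, max-1, max, just above max
Values: [22, 23, 24, 165, 166, 167]

[22, 23, 24, 165, 166, 167]


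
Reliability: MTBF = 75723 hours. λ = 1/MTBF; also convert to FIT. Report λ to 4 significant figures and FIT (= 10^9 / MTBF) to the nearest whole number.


Formula: λ = 1 / MTBF; FIT = λ × 1e9 = 1e9 / MTBF
λ = 1 / 75723 ≈ 1.321e-05 failures/hour
FIT = 1e9 / 75723 ≈ 13206 failures per 1e9 hours (nearest whole number)

λ = 1.321e-05 /h, FIT = 13206


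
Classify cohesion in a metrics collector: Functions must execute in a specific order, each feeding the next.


Reasoning: Output of one is input to next
Type: Sequential cohesion

Sequential cohesion


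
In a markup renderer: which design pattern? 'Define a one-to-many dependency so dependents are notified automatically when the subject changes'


This matches the Observer pattern

Observer


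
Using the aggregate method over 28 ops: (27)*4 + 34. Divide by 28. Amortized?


Formula: Amortized cost = Total cost / Operations
Total cost = (27 * 4) + (1 * 34)
Total cost = 108 + 34 = 142
Amortized = 142 / 28 = 5.0714

5.0714


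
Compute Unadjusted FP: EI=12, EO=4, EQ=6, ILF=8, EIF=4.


UFP = EI*4 + EO*5 + EQ*4 + ILF*10 + EIF*7
UFP = 12*4 + 4*5 + 6*4 + 8*10 + 4*7
UFP = 48 + 20 + 24 + 80 + 28
UFP = 200

200


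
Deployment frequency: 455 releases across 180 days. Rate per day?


Formula: deployments per day = releases / days
= 455 / 180
= 2.528 deploys/day
(equivalently, 17.69 deploys/week)

2.528 deploys/day


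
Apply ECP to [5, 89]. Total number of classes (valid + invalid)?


Valid range: [5, 89]
Class 1: x < 5 — invalid
Class 2: 5 ≤ x ≤ 89 — valid
Class 3: x > 89 — invalid
Total equivalence classes: 3

3 equivalence classes


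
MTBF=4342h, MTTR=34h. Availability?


Availability = MTBF / (MTBF + MTTR)
Availability = 4342 / (4342 + 34)
Availability = 4342 / 4376
Availability = 99.223%

99.223%


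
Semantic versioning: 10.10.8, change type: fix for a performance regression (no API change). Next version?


Current: 10.10.8
Change category: 'fix for a performance regression (no API change)' → patch bump
SemVer rule: patch bump → increment PATCH (MAJOR and MINOR unchanged)
New: 10.10.9

10.10.9


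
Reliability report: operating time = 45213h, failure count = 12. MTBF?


Formula: MTBF = Total operating time / Number of failures
MTBF = 45213 / 12
MTBF = 3767.75 hours

3767.75 hours


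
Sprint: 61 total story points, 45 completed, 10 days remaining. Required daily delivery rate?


Formula: Required rate = Remaining points / Days left
Remaining = 61 - 45 = 16 points
Required rate = 16 / 10 = 1.6 points/day

1.6 points/day


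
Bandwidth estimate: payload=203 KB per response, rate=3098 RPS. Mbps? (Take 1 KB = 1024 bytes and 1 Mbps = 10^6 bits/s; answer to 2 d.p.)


Formula: Mbps = payload_bytes * RPS * 8 / 1e6
Payload per request = 203 KB = 203 * 1024 = 207872 bytes
Total bytes/sec = 207872 * 3098 = 643987456
Total bits/sec = 643987456 * 8 = 5151899648
Mbps = 5151899648 / 1e6 = 5151.9

5151.9 Mbps


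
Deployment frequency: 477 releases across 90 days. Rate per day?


Formula: deployments per day = releases / days
= 477 / 90
= 5.3 deploys/day
(equivalently, 37.1 deploys/week)

5.3 deploys/day


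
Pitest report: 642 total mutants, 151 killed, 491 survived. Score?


Mutation score = killed / total * 100
Mutation score = 151 / 642 * 100
Mutation score = 23.52%

23.52%


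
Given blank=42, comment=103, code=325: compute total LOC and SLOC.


Total LOC = blank + comment + code
Total LOC = 42 + 103 + 325 = 470
SLOC (source only) = code = 325

Total LOC: 470, SLOC: 325


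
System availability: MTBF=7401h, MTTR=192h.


Availability = MTBF / (MTBF + MTTR)
Availability = 7401 / (7401 + 192)
Availability = 7401 / 7593
Availability = 97.4714%

97.4714%


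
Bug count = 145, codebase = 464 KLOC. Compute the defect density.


Defect density = defects / KLOC
Defect density = 145 / 464
Defect density = 0.313 defects/KLOC

0.313 defects/KLOC


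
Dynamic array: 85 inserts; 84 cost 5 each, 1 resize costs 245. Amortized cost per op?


Formula: Amortized cost = Total cost / Operations
Total cost = (84 * 5) + (1 * 245)
Total cost = 420 + 245 = 665
Amortized = 665 / 85 = 7.8235

7.8235


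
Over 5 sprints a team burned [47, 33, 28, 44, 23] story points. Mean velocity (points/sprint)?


Formula: Avg velocity = Total points / Number of sprints
Points: [47, 33, 28, 44, 23]
Sum = 47 + 33 + 28 + 44 + 23 = 175
Avg velocity = 175 / 5 = 35.0 points/sprint

35.0 points/sprint


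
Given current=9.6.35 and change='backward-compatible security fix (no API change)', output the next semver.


Current: 9.6.35
Change category: 'backward-compatible security fix (no API change)' → patch bump
SemVer rule: patch bump → increment PATCH (MAJOR and MINOR unchanged)
New: 9.6.36

9.6.36


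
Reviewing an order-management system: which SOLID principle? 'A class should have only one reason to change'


This describes the Single Responsibility Principle (SRP)

Single Responsibility Principle (SRP)


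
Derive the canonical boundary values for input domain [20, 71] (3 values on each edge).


Range: [20, 71]
Boundaries: just below min, min, min+1, max-1, max, just above max
Values: [19, 20, 21, 70, 71, 72]

[19, 20, 21, 70, 71, 72]


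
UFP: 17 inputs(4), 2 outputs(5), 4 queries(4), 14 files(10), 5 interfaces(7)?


UFP = EI*4 + EO*5 + EQ*4 + ILF*10 + EIF*7
UFP = 17*4 + 2*5 + 4*4 + 14*10 + 5*7
UFP = 68 + 10 + 16 + 140 + 35
UFP = 269

269


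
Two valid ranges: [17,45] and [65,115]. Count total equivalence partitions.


Valid ranges: [17,45] and [65,115]
Class 1: x < 17 — invalid
Class 2: 17 ≤ x ≤ 45 — valid
Class 3: 45 < x < 65 — invalid (gap between ranges)
Class 4: 65 ≤ x ≤ 115 — valid
Class 5: x > 115 — invalid
Total equivalence classes: 5

5 equivalence classes


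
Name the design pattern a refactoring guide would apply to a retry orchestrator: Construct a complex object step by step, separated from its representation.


This matches the Builder pattern

Builder


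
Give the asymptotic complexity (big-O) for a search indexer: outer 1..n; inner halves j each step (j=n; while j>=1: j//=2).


Reasoning: n times log n
Complexity: O(n log n)

O(n log n)


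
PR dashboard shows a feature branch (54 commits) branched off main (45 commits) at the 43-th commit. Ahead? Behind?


Common ancestor: commit #43
feature commits after divergence: 54 - 43 = 11
main commits after divergence: 45 - 43 = 2
feature is 11 commits ahead of main
main is 2 commits ahead of feature

feature ahead: 11, main ahead: 2


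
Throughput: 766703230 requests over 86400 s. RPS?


Formula: throughput = requests / seconds
throughput = 766703230 / 86400
throughput = 8873.88 requests/second

8873.88 requests/second


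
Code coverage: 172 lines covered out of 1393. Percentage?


Coverage = covered / total * 100
Coverage = 172 / 1393 * 100
Coverage = 12.35%

12.35%


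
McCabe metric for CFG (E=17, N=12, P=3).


Formula: V(G) = E - N + 2P
V(G) = 17 - 12 + 2*3
V(G) = 5 + 6
V(G) = 11

11


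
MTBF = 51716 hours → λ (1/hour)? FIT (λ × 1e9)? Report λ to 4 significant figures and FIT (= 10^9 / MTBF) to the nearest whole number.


Formula: λ = 1 / MTBF; FIT = λ × 1e9 = 1e9 / MTBF
λ = 1 / 51716 ≈ 1.934e-05 failures/hour
FIT = 1e9 / 51716 ≈ 19336 failures per 1e9 hours (nearest whole number)

λ = 1.934e-05 /h, FIT = 19336


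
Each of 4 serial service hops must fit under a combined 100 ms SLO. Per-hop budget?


Formula: per_stage = total_budget / stages
per_stage = 100 / 4
per_stage = 25.0 ms

25.0 ms


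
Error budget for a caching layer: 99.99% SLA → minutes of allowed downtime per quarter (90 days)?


Formula: allowed downtime = period * (100 - SLA) / 100
Period (quarter (90 days)) = 129600 minutes
Unavailability fraction = (100 - 99.99) / 100
Allowed downtime = 129600 * (100 - 99.99) / 100
Allowed downtime = 12.96 minutes

12.96 minutes


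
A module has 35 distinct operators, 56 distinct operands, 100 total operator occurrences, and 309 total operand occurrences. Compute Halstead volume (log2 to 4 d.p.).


Formula: V = N * log2(η), where N = N1 + N2 and η = η1 + η2
η = 35 + 56 = 91
N = 100 + 309 = 409
log2(91) ≈ 6.5078
V = 409 * 6.5078 = 2661.69

2661.69


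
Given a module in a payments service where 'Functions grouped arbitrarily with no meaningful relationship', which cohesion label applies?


Reasoning: Worst: random grouping
Type: Coincidental cohesion

Coincidental cohesion


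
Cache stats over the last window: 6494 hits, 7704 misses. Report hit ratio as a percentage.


Formula: hit rate = hits / (hits + misses) * 100
hit rate = 6494 / (6494 + 7704) * 100
hit rate = 6494 / 14198 * 100
hit rate = 45.74%

45.74%


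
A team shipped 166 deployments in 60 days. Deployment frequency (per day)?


Formula: deployments per day = releases / days
= 166 / 60
= 2.767 deploys/day
(equivalently, 19.37 deploys/week)

2.767 deploys/day


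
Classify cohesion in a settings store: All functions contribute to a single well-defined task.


Reasoning: Best: single purpose
Type: Functional cohesion

Functional cohesion


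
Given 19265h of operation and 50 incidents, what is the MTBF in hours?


Formula: MTBF = Total operating time / Number of failures
MTBF = 19265 / 50
MTBF = 385.3 hours

385.3 hours


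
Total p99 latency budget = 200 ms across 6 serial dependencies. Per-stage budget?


Formula: per_stage = total_budget / stages
per_stage = 200 / 6
per_stage = 33.33 ms

33.33 ms


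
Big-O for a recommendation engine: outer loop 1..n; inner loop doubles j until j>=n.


Reasoning: linear outer times logarithmic inner
Complexity: O(n log n)

O(n log n)


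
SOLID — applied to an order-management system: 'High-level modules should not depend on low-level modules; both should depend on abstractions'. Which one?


This describes the Dependency Inversion Principle (DIP)

Dependency Inversion Principle (DIP)


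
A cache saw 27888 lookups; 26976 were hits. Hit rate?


Formula: hit rate = hits / (hits + misses) * 100
hit rate = 26976 / (26976 + 912) * 100
hit rate = 26976 / 27888 * 100
hit rate = 96.73%

96.73%


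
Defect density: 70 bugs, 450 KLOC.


Defect density = defects / KLOC
Defect density = 70 / 450
Defect density = 0.156 defects/KLOC

0.156 defects/KLOC


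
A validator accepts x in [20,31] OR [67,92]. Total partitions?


Valid ranges: [20,31] and [67,92]
Class 1: x < 20 — invalid
Class 2: 20 ≤ x ≤ 31 — valid
Class 3: 31 < x < 67 — invalid (gap between ranges)
Class 4: 67 ≤ x ≤ 92 — valid
Class 5: x > 92 — invalid
Total equivalence classes: 5

5 equivalence classes


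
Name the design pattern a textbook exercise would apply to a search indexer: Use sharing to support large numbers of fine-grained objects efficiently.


This matches the Flyweight pattern

Flyweight


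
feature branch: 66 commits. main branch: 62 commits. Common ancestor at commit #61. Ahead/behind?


Common ancestor: commit #61
feature commits after divergence: 66 - 61 = 5
main commits after divergence: 62 - 61 = 1
feature is 5 commits ahead of main
main is 1 commits ahead of feature

feature ahead: 5, main ahead: 1


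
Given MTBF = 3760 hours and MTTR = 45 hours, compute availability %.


Availability = MTBF / (MTBF + MTTR)
Availability = 3760 / (3760 + 45)
Availability = 3760 / 3805
Availability = 98.8173%

98.8173%


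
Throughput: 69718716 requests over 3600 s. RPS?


Formula: throughput = requests / seconds
throughput = 69718716 / 3600
throughput = 19366.31 requests/second

19366.31 requests/second


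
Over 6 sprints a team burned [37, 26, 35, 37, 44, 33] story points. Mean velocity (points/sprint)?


Formula: Avg velocity = Total points / Number of sprints
Points: [37, 26, 35, 37, 44, 33]
Sum = 37 + 26 + 35 + 37 + 44 + 33 = 212
Avg velocity = 212 / 6 = 35.33 points/sprint

35.33 points/sprint


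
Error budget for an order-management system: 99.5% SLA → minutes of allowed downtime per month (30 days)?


Formula: allowed downtime = period * (100 - SLA) / 100
Period (month (30 days)) = 43200 minutes
Unavailability fraction = (100 - 99.5) / 100
Allowed downtime = 43200 * (100 - 99.5) / 100
Allowed downtime = 216.0 minutes

216.0 minutes


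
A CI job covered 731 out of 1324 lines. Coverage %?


Coverage = covered / total * 100
Coverage = 731 / 1324 * 100
Coverage = 55.21%

55.21%


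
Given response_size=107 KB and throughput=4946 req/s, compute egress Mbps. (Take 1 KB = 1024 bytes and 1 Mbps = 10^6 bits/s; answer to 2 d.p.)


Formula: Mbps = payload_bytes * RPS * 8 / 1e6
Payload per request = 107 KB = 107 * 1024 = 109568 bytes
Total bytes/sec = 109568 * 4946 = 541923328
Total bits/sec = 541923328 * 8 = 4335386624
Mbps = 4335386624 / 1e6 = 4335.39

4335.39 Mbps


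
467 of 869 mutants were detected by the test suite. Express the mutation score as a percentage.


Mutation score = killed / total * 100
Mutation score = 467 / 869 * 100
Mutation score = 53.74%

53.74%


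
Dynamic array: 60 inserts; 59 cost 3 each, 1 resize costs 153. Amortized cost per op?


Formula: Amortized cost = Total cost / Operations
Total cost = (59 * 3) + (1 * 153)
Total cost = 177 + 153 = 330
Amortized = 330 / 60 = 5.5

5.5


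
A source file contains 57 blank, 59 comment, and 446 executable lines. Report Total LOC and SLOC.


Total LOC = blank + comment + code
Total LOC = 57 + 59 + 446 = 562
SLOC (source only) = code = 446

Total LOC: 562, SLOC: 446


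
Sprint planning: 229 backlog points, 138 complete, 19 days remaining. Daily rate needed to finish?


Formula: Required rate = Remaining points / Days left
Remaining = 229 - 138 = 91 points
Required rate = 91 / 19 = 4.79 points/day

4.79 points/day


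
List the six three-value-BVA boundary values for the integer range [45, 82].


Range: [45, 82]
Boundaries: just below min, min, min+1, max-1, max, just above max
Values: [44, 45, 46, 81, 82, 83]

[44, 45, 46, 81, 82, 83]


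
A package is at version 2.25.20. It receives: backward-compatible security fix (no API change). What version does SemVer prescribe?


Current: 2.25.20
Change category: 'backward-compatible security fix (no API change)' → patch bump
SemVer rule: patch bump → increment PATCH (MAJOR and MINOR unchanged)
New: 2.25.21

2.25.21


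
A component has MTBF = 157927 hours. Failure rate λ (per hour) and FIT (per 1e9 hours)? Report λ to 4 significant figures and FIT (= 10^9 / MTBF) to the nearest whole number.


Formula: λ = 1 / MTBF; FIT = λ × 1e9 = 1e9 / MTBF
λ = 1 / 157927 ≈ 6.332e-06 failures/hour
FIT = 1e9 / 157927 ≈ 6332 failures per 1e9 hours (nearest whole number)

λ = 6.332e-06 /h, FIT = 6332


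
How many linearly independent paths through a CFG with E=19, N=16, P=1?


Formula: V(G) = E - N + 2P
V(G) = 19 - 16 + 2*1
V(G) = 3 + 2
V(G) = 5

5
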